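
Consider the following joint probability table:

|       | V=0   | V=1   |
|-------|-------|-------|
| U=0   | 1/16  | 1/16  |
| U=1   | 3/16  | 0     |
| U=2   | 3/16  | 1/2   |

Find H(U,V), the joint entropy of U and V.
H(U,V) = -Σ P(U,V) log₂ P(U,V), summed over the non-zero cells:
H(U,V) = -[(1/16)·log₂(1/16) + (1/16)·log₂(1/16) + (3/16)·log₂(3/16) + (3/16)·log₂(3/16) + (1/2)·log₂(1/2)]
  = 0.2500 + 0.2500 + 0.4528 + 0.4528 + 0.5000
  = 1.9056 bits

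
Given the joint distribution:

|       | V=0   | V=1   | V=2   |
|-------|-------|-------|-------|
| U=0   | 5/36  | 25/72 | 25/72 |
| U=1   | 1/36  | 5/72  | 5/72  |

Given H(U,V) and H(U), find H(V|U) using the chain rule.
From the chain rule: H(U,V) = H(U) + H(V|U)
Therefore: H(V|U) = H(U,V) - H(U)

H(U,V) = -[(5/36)·log₂(5/36) + (25/72)·log₂(25/72) + (25/72)·log₂(25/72) + (1/36)·log₂(1/36) + (5/72)·log₂(5/72) + (5/72)·log₂(5/72)]
  = 0.3956 + 0.5299 + 0.5299 + 0.1436 + 0.2672 + 0.2672
  = 2.1334 bits
Marginal P(U) (row sums):
  P(U=0) = 5/36 + 25/72 + 25/72 = 5/6
  P(U=1) = 1/36 + 5/72 + 5/72 = 1/6
H(U) = -[(5/6)·log₂(5/6) + (1/6)·log₂(1/6)]
  = 0.2192 + 0.4308
  = 0.6500 bits

H(V|U) = 2.1334 - 0.6500 = 1.4834 bits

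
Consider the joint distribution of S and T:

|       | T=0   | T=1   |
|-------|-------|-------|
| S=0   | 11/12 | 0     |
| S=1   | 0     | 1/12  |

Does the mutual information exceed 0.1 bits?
Marginal P(S) (row sums):
  P(S=0) = 11/12 + 0 = 11/12
  P(S=1) = 0 + 1/12 = 1/12
Marginal P(T) (column sums):
  P(T=0) = 11/12 + 0 = 11/12
  P(T=1) = 0 + 1/12 = 1/12

H(S) = -[(11/12)·log₂(11/12) + (1/12)·log₂(1/12)]
  = 0.1151 + 0.2987
  = 0.4138 bits
H(T) = -[(11/12)·log₂(11/12) + (1/12)·log₂(1/12)]
  = 0.1151 + 0.2987
  = 0.4138 bits
H(S,T) = -[(11/12)·log₂(11/12) + (1/12)·log₂(1/12)]
  = 0.1151 + 0.2987
  = 0.4138 bits

I(S;T) = H(S) + H(T) - H(S,T)
  = 0.4138 + 0.4138 - 0.4138
  = 0.4138 bits

Yes. I(S;T) = 0.4138 bits, which is > 0.1 bits.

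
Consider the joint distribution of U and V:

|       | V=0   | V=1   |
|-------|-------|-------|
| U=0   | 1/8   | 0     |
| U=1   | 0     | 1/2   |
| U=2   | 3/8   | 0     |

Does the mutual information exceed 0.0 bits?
Marginal P(U) (row sums):
  P(U=0) = 1/8 + 0 = 1/8
  P(U=1) = 0 + 1/2 = 1/2
  P(U=2) = 3/8 + 0 = 3/8
Marginal P(V) (column sums):
  P(V=0) = 1/8 + 0 + 3/8 = 1/2
  P(V=1) = 0 + 1/2 + 0 = 1/2

H(U) = -[(1/8)·log₂(1/8) + (1/2)·log₂(1/2) + (3/8)·log₂(3/8)]
  = 0.3750 + 0.5000 + 0.5306
  = 1.4056 bits
H(V) = -[(1/2)·log₂(1/2) + (1/2)·log₂(1/2)]
  = 0.5000 + 0.5000
  = 1.0000 bits
H(U,V) = -[(1/8)·log₂(1/8) + (1/2)·log₂(1/2) + (3/8)·log₂(3/8)]
  = 0.3750 + 0.5000 + 0.5306
  = 1.4056 bits

I(U;V) = H(U) + H(V) - H(U,V)
  = 1.4056 + 1.0000 - 1.4056
  = 1.0000 bits

Yes. I(U;V) = 1.0000 bits, which is > 0.0 bits.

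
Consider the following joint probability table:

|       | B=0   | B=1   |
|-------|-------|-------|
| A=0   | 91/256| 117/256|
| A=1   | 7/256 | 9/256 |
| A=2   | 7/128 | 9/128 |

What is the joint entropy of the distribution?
H(A,B) = -Σ P(A,B) log₂ P(A,B), summed over the non-zero cells:
H(A,B) = -[(91/256)·log₂(91/256) + (117/256)·log₂(117/256) + (7/256)·log₂(7/256) + (9/256)·log₂(9/256) + (7/128)·log₂(7/128) + (9/128)·log₂(9/128)]
  = 0.5304 + 0.5163 + 0.1420 + 0.1698 + 0.2293 + 0.2693
  = 1.8571 bits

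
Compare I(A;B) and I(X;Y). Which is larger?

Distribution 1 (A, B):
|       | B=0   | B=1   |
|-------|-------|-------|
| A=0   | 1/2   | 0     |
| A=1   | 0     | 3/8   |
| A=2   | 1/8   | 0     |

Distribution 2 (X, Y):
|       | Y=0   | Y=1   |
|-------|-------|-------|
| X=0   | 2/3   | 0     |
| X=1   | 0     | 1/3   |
Distribution 1 (A, B):
Marginal P(A) (row sums):
  P(A=0) = 1/2 + 0 = 1/2
  P(A=1) = 0 + 3/8 = 3/8
  P(A=2) = 1/8 + 0 = 1/8
Marginal P(B) (column sums):
  P(B=0) = 1/2 + 0 + 1/8 = 5/8
  P(B=1) = 0 + 3/8 + 0 = 3/8

H(A) = -[(1/2)·log₂(1/2) + (3/8)·log₂(3/8) + (1/8)·log₂(1/8)]
  = 0.5000 + 0.5306 + 0.3750
  = 1.4056 bits
H(B) = -[(5/8)·log₂(5/8) + (3/8)·log₂(3/8)]
  = 0.4238 + 0.5306
  = 0.9544 bits
H(A,B) = -[(1/2)·log₂(1/2) + (3/8)·log₂(3/8) + (1/8)·log₂(1/8)]
  = 0.5000 + 0.5306 + 0.3750
  = 1.4056 bits

I(A;B) = H(A) + H(B) - H(A,B)
  = 1.4056 + 0.9544 - 1.4056
  = 0.9544 bits

Distribution 2 (X, Y):
Marginal P(X) (row sums):
  P(X=0) = 2/3 + 0 = 2/3
  P(X=1) = 0 + 1/3 = 1/3
Marginal P(Y) (column sums):
  P(Y=0) = 2/3 + 0 = 2/3
  P(Y=1) = 0 + 1/3 = 1/3

H(X) = -[(2/3)·log₂(2/3) + (1/3)·log₂(1/3)]
  = 0.3900 + 0.5283
  = 0.9183 bits
H(Y) = -[(2/3)·log₂(2/3) + (1/3)·log₂(1/3)]
  = 0.3900 + 0.5283
  = 0.9183 bits
H(X,Y) = -[(2/3)·log₂(2/3) + (1/3)·log₂(1/3)]
  = 0.3900 + 0.5283
  = 0.9183 bits

I(X;Y) = H(X) + H(Y) - H(X,Y)
  = 0.9183 + 0.9183 - 0.9183
  = 0.9183 bits

I(A;B) = 0.9544 bits > I(X;Y) = 0.9183 bits, so (A, B) has the higher mutual information (stronger dependence).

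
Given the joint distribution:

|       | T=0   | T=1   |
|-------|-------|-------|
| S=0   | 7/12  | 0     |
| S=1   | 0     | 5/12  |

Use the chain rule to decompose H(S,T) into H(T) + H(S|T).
By the chain rule: H(S,T) = H(T) + H(S|T)

Marginal P(T) (column sums):
  P(T=0) = 7/12 + 0 = 7/12
  P(T=1) = 0 + 5/12 = 5/12
H(T) = -[(7/12)·log₂(7/12) + (5/12)·log₂(5/12)]
  = 0.4536 + 0.5263
  = 0.9799 bits
H(S|T) = -Σ P(S,T)·log₂ P(S|T), where P(S|T) = P(S,T) / P(T)
  (cells with P(S,T) = 0 contribute 0)
  (S=0,T=0): P(S|T) = (7/12)/(7/12) = 1;  -(7/12)·log₂(1) = 0.0000
  (S=1,T=1): P(S|T) = (5/12)/(5/12) = 1;  -(5/12)·log₂(1) = 0.0000
H(S|T) = 0.0000 + 0.0000
  = 0.0000 bits

H(S,T) = H(T) + H(S|T) = 0.9799 + 0.0000 = 0.9799 bits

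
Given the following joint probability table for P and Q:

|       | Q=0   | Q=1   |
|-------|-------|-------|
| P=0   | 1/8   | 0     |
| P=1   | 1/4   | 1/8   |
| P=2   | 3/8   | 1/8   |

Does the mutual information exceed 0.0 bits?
Marginal P(P) (row sums):
  P(P=0) = 1/8 + 0 = 1/8
  P(P=1) = 1/4 + 1/8 = 3/8
  P(P=2) = 3/8 + 1/8 = 1/2
Marginal P(Q) (column sums):
  P(Q=0) = 1/8 + 1/4 + 3/8 = 3/4
  P(Q=1) = 0 + 1/8 + 1/8 = 1/4

H(P) = -[(1/8)·log₂(1/8) + (3/8)·log₂(3/8) + (1/2)·log₂(1/2)]
  = 0.3750 + 0.5306 + 0.5000
  = 1.4056 bits
H(Q) = -[(3/4)·log₂(3/4) + (1/4)·log₂(1/4)]
  = 0.3113 + 0.5000
  = 0.8113 bits
H(P,Q) = -[(1/8)·log₂(1/8) + (1/4)·log₂(1/4) + (1/8)·log₂(1/8) + (3/8)·log₂(3/8) + (1/8)·log₂(1/8)]
  = 0.3750 + 0.5000 + 0.3750 + 0.5306 + 0.3750
  = 2.1556 bits

I(P;Q) = H(P) + H(Q) - H(P,Q)
  = 1.4056 + 0.8113 - 2.1556
  = 0.0613 bits

Yes. I(P;Q) = 0.0613 bits, which is > 0.0 bits.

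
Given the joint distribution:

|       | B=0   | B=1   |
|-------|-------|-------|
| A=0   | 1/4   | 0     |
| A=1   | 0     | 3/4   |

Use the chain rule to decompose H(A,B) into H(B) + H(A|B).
By the chain rule: H(A,B) = H(B) + H(A|B)

Marginal P(B) (column sums):
  P(B=0) = 1/4 + 0 = 1/4
  P(B=1) = 0 + 3/4 = 3/4
H(B) = -[(1/4)·log₂(1/4) + (3/4)·log₂(3/4)]
  = 0.5000 + 0.3113
  = 0.8113 bits
H(A|B) = -Σ P(A,B)·log₂ P(A|B), where P(A|B) = P(A,B) / P(B)
  (cells with P(A,B) = 0 contribute 0)
  (A=0,B=0): P(A|B) = (1/4)/(1/4) = 1;  -(1/4)·log₂(1) = 0.0000
  (A=1,B=1): P(A|B) = (3/4)/(3/4) = 1;  -(3/4)·log₂(1) = 0.0000
H(A|B) = 0.0000 + 0.0000
  = 0.0000 bits

H(A,B) = H(B) + H(A|B) = 0.8113 + 0.0000 = 0.8113 bits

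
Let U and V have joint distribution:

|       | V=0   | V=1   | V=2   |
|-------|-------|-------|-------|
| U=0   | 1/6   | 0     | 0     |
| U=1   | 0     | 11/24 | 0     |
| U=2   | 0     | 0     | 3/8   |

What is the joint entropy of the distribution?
H(U,V) = -Σ P(U,V) log₂ P(U,V), summed over the non-zero cells:
H(U,V) = -[(1/6)·log₂(1/6) + (11/24)·log₂(11/24) + (3/8)·log₂(3/8)]
  = 0.4308 + 0.5159 + 0.5306
  = 1.4773 bits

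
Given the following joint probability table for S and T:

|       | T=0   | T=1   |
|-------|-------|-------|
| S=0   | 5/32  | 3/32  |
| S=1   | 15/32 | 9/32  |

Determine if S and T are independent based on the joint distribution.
Marginal P(S) (row sums):
  P(S=0) = 5/32 + 3/32 = 1/4
  P(S=1) = 15/32 + 9/32 = 3/4
Marginal P(T) (column sums):
  P(T=0) = 5/32 + 15/32 = 5/8
  P(T=1) = 3/32 + 9/32 = 3/8

S and T are independent iff P(S=i,T=j) = P(S=i)·P(T=j) for every cell.
  P(S=0)·P(T=0) = 1/4 × 5/8 = 5/32 = P(S=0,T=0) ✓
  P(S=0)·P(T=1) = 1/4 × 3/8 = 3/32 = P(S=0,T=1) ✓
  P(S=1)·P(T=0) = 3/4 × 5/8 = 15/32 = P(S=1,T=0) ✓
  P(S=1)·P(T=1) = 3/4 × 3/8 = 9/32 = P(S=1,T=1) ✓

Yes, S and T are independent: every cell factors, so I(S;T) = 0 bits.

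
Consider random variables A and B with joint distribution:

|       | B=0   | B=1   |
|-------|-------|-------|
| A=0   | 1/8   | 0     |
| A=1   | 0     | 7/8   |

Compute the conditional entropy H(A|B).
Marginal P(B) (column sums):
  P(B=0) = 1/8 + 0 = 1/8
  P(B=1) = 0 + 7/8 = 7/8

H(A|B) = -Σ P(A,B)·log₂ P(A|B), where P(A|B) = P(A,B) / P(B)
  (cells with P(A,B) = 0 contribute 0)
  (A=0,B=0): P(A|B) = (1/8)/(1/8) = 1;  -(1/8)·log₂(1) = 0.0000
  (A=1,B=1): P(A|B) = (7/8)/(7/8) = 1;  -(7/8)·log₂(1) = 0.0000
H(A|B) = 0.0000 + 0.0000
  = 0.0000 bits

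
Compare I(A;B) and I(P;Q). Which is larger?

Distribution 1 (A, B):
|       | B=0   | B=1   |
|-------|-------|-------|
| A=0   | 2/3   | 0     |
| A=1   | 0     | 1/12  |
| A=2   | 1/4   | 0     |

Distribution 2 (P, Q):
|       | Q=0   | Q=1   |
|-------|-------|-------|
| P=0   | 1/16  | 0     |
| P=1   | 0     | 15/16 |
Distribution 1 (A, B):
Marginal P(A) (row sums):
  P(A=0) = 2/3 + 0 = 2/3
  P(A=1) = 0 + 1/12 = 1/12
  P(A=2) = 1/4 + 0 = 1/4
Marginal P(B) (column sums):
  P(B=0) = 2/3 + 0 + 1/4 = 11/12
  P(B=1) = 0 + 1/12 + 0 = 1/12

H(A) = -[(2/3)·log₂(2/3) + (1/12)·log₂(1/12) + (1/4)·log₂(1/4)]
  = 0.3900 + 0.2987 + 0.5000
  = 1.1887 bits
H(B) = -[(11/12)·log₂(11/12) + (1/12)·log₂(1/12)]
  = 0.1151 + 0.2987
  = 0.4138 bits
H(A,B) = -[(2/3)·log₂(2/3) + (1/12)·log₂(1/12) + (1/4)·log₂(1/4)]
  = 0.3900 + 0.2987 + 0.5000
  = 1.1887 bits

I(A;B) = H(A) + H(B) - H(A,B)
  = 1.1887 + 0.4138 - 1.1887
  = 0.4138 bits

Distribution 2 (P, Q):
Marginal P(P) (row sums):
  P(P=0) = 1/16 + 0 = 1/16
  P(P=1) = 0 + 15/16 = 15/16
Marginal P(Q) (column sums):
  P(Q=0) = 1/16 + 0 = 1/16
  P(Q=1) = 0 + 15/16 = 15/16

H(P) = -[(1/16)·log₂(1/16) + (15/16)·log₂(15/16)]
  = 0.2500 + 0.0873
  = 0.3373 bits
H(Q) = -[(1/16)·log₂(1/16) + (15/16)·log₂(15/16)]
  = 0.2500 + 0.0873
  = 0.3373 bits
H(P,Q) = -[(1/16)·log₂(1/16) + (15/16)·log₂(15/16)]
  = 0.2500 + 0.0873
  = 0.3373 bits

I(P;Q) = H(P) + H(Q) - H(P,Q)
  = 0.3373 + 0.3373 - 0.3373
  = 0.3373 bits

I(A;B) = 0.4138 bits > I(P;Q) = 0.3373 bits, so (A, B) has the higher mutual information (stronger dependence).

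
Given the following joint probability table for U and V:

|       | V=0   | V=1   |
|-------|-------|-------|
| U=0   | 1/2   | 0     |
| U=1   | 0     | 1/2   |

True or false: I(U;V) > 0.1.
Marginal P(U) (row sums):
  P(U=0) = 1/2 + 0 = 1/2
  P(U=1) = 0 + 1/2 = 1/2
Marginal P(V) (column sums):
  P(V=0) = 1/2 + 0 = 1/2
  P(V=1) = 0 + 1/2 = 1/2

H(U) = -[(1/2)·log₂(1/2) + (1/2)·log₂(1/2)]
  = 0.5000 + 0.5000
  = 1.0000 bits
H(V) = -[(1/2)·log₂(1/2) + (1/2)·log₂(1/2)]
  = 0.5000 + 0.5000
  = 1.0000 bits
H(U,V) = -[(1/2)·log₂(1/2) + (1/2)·log₂(1/2)]
  = 0.5000 + 0.5000
  = 1.0000 bits

I(U;V) = H(U) + H(V) - H(U,V)
  = 1.0000 + 1.0000 - 1.0000
  = 1.0000 bits

True. I(U;V) = 1.0000 bits, which is > 0.1 bits.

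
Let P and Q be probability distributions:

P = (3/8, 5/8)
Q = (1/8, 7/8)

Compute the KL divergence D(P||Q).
D(P||Q) = Σ P(i) log₂(P(i)/Q(i))
  i=0: (3/8) × log₂((3/8)/(1/8)) = (3/8) × log₂(3) = 0.5944
  i=1: (5/8) × log₂((5/8)/(7/8)) = (5/8) × log₂(5/7) = -0.3034
D(P||Q) = 0.5944 - 0.3034
  = 0.2910 bits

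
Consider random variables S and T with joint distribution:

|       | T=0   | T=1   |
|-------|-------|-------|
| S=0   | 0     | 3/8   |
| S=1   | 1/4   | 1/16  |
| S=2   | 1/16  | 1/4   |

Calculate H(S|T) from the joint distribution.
Marginal P(T) (column sums):
  P(T=0) = 0 + 1/4 + 1/16 = 5/16
  P(T=1) = 3/8 + 1/16 + 1/4 = 11/16

H(S|T) = -Σ P(S,T)·log₂ P(S|T), where P(S|T) = P(S,T) / P(T)
  (cells with P(S,T) = 0 contribute 0)
  (S=0,T=1): P(S|T) = (3/8)/(11/16) = 6/11;  -(3/8)·log₂(6/11) = 0.3279
  (S=1,T=0): P(S|T) = (1/4)/(5/16) = 4/5;  -(1/4)·log₂(4/5) = 0.0805
  (S=1,T=1): P(S|T) = (1/16)/(11/16) = 1/11;  -(1/16)·log₂(1/11) = 0.2162
  (S=2,T=0): P(S|T) = (1/16)/(5/16) = 1/5;  -(1/16)·log₂(1/5) = 0.1451
  (S=2,T=1): P(S|T) = (1/4)/(11/16) = 4/11;  -(1/4)·log₂(4/11) = 0.3649
H(S|T) = 0.3279 + 0.0805 + 0.2162 + 0.1451 + 0.3649
  = 1.1346 bits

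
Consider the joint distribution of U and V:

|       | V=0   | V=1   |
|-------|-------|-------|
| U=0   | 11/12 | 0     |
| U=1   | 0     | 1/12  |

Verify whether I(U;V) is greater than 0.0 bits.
Marginal P(U) (row sums):
  P(U=0) = 11/12 + 0 = 11/12
  P(U=1) = 0 + 1/12 = 1/12
Marginal P(V) (column sums):
  P(V=0) = 11/12 + 0 = 11/12
  P(V=1) = 0 + 1/12 = 1/12

H(U) = -[(11/12)·log₂(11/12) + (1/12)·log₂(1/12)]
  = 0.1151 + 0.2987
  = 0.4138 bits
H(V) = -[(11/12)·log₂(11/12) + (1/12)·log₂(1/12)]
  = 0.1151 + 0.2987
  = 0.4138 bits
H(U,V) = -[(11/12)·log₂(11/12) + (1/12)·log₂(1/12)]
  = 0.1151 + 0.2987
  = 0.4138 bits

I(U;V) = H(U) + H(V) - H(U,V)
  = 0.4138 + 0.4138 - 0.4138
  = 0.4138 bits

Yes. I(U;V) = 0.4138 bits, which is > 0.0 bits.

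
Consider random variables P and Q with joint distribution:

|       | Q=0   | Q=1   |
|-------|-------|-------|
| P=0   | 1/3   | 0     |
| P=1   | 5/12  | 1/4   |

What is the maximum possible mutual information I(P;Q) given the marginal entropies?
The upper bound on mutual information is I(P;Q) ≤ min(H(P), H(Q)).

Marginal P(P) (row sums):
  P(P=0) = 1/3 + 0 = 1/3
  P(P=1) = 5/12 + 1/4 = 2/3
Marginal P(Q) (column sums):
  P(Q=0) = 1/3 + 5/12 = 3/4
  P(Q=1) = 0 + 1/4 = 1/4

H(P) = -[(1/3)·log₂(1/3) + (2/3)·log₂(2/3)]
  = 0.5283 + 0.3900
  = 0.9183 bits
H(Q) = -[(3/4)·log₂(3/4) + (1/4)·log₂(1/4)]
  = 0.3113 + 0.5000
  = 0.8113 bits

Maximum possible I(P;Q) = min(0.9183, 0.8113) = 0.8113 bits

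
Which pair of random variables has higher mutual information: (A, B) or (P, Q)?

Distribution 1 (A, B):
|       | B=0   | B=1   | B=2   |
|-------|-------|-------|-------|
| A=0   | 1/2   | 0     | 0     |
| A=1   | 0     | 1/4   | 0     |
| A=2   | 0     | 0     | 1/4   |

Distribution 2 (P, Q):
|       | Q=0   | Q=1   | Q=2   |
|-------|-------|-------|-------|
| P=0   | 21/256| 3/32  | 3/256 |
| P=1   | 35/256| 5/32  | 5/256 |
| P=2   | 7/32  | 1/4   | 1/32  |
Distribution 1 (A, B):
Marginal P(A) (row sums):
  P(A=0) = 1/2 + 0 + 0 = 1/2
  P(A=1) = 0 + 1/4 + 0 = 1/4
  P(A=2) = 0 + 0 + 1/4 = 1/4
Marginal P(B) (column sums):
  P(B=0) = 1/2 + 0 + 0 = 1/2
  P(B=1) = 0 + 1/4 + 0 = 1/4
  P(B=2) = 0 + 0 + 1/4 = 1/4

H(A) = -[(1/2)·log₂(1/2) + (1/4)·log₂(1/4) + (1/4)·log₂(1/4)]
  = 0.5000 + 0.5000 + 0.5000
  = 1.5000 bits
H(B) = -[(1/2)·log₂(1/2) + (1/4)·log₂(1/4) + (1/4)·log₂(1/4)]
  = 0.5000 + 0.5000 + 0.5000
  = 1.5000 bits
H(A,B) = -[(1/2)·log₂(1/2) + (1/4)·log₂(1/4) + (1/4)·log₂(1/4)]
  = 0.5000 + 0.5000 + 0.5000
  = 1.5000 bits

I(A;B) = H(A) + H(B) - H(A,B)
  = 1.5000 + 1.5000 - 1.5000
  = 1.5000 bits

Distribution 2 (P, Q):
Marginal P(P) (row sums):
  P(P=0) = 21/256 + 3/32 + 3/256 = 3/16
  P(P=1) = 35/256 + 5/32 + 5/256 = 5/16
  P(P=2) = 7/32 + 1/4 + 1/32 = 1/2
Marginal P(Q) (column sums):
  P(Q=0) = 21/256 + 35/256 + 7/32 = 7/16
  P(Q=1) = 3/32 + 5/32 + 1/4 = 1/2
  P(Q=2) = 3/256 + 5/256 + 1/32 = 1/16

H(P) = -[(3/16)·log₂(3/16) + (5/16)·log₂(5/16) + (1/2)·log₂(1/2)]
  = 0.4528 + 0.5244 + 0.5000
  = 1.4772 bits
H(Q) = -[(7/16)·log₂(7/16) + (1/2)·log₂(1/2) + (1/16)·log₂(1/16)]
  = 0.5218 + 0.5000 + 0.2500
  = 1.2718 bits
H(P,Q) = -[(21/256)·log₂(21/256) + (3/32)·log₂(3/32) + (3/256)·log₂(3/256) + (35/256)·log₂(35/256) + (5/32)·log₂(5/32) + (5/256)·log₂(5/256) + (7/32)·log₂(7/32) + (1/4)·log₂(1/4) + (1/32)·log₂(1/32)]
  = 0.2959 + 0.3202 + 0.0752 + 0.3925 + 0.4184 + 0.1109 + 0.4796 + 0.5000 + 0.1563
  = 2.7490 bits

I(P;Q) = H(P) + H(Q) - H(P,Q)
  = 1.4772 + 1.2718 - 2.7490
  = 0.0000 bits

I(A;B) = 1.5000 bits > I(P;Q) = 0.0000 bits, so (A, B) has the higher mutual information (stronger dependence).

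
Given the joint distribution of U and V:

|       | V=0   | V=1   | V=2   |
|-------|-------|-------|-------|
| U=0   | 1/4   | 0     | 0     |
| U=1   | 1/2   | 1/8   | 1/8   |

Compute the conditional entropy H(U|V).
Marginal P(V) (column sums):
  P(V=0) = 1/4 + 1/2 = 3/4
  P(V=1) = 0 + 1/8 = 1/8
  P(V=2) = 0 + 1/8 = 1/8

H(U|V) = -Σ P(U,V)·log₂ P(U|V), where P(U|V) = P(U,V) / P(V)
  (cells with P(U,V) = 0 contribute 0)
  (U=0,V=0): P(U|V) = (1/4)/(3/4) = 1/3;  -(1/4)·log₂(1/3) = 0.3962
  (U=1,V=0): P(U|V) = (1/2)/(3/4) = 2/3;  -(1/2)·log₂(2/3) = 0.2925
  (U=1,V=1): P(U|V) = (1/8)/(1/8) = 1;  -(1/8)·log₂(1) = 0.0000
  (U=1,V=2): P(U|V) = (1/8)/(1/8) = 1;  -(1/8)·log₂(1) = 0.0000
H(U|V) = 0.3962 + 0.2925 + 0.0000 + 0.0000
  = 0.6887 bits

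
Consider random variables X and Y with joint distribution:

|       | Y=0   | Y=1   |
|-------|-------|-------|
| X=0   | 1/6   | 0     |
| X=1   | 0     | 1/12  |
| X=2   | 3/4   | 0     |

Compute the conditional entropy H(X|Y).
Marginal P(Y) (column sums):
  P(Y=0) = 1/6 + 0 + 3/4 = 11/12
  P(Y=1) = 0 + 1/12 + 0 = 1/12

H(X|Y) = -Σ P(X,Y)·log₂ P(X|Y), where P(X|Y) = P(X,Y) / P(Y)
  (cells with P(X,Y) = 0 contribute 0)
  (X=0,Y=0): P(X|Y) = (1/6)/(11/12) = 2/11;  -(1/6)·log₂(2/11) = 0.4099
  (X=1,Y=1): P(X|Y) = (1/12)/(1/12) = 1;  -(1/12)·log₂(1) = 0.0000
  (X=2,Y=0): P(X|Y) = (3/4)/(11/12) = 9/11;  -(3/4)·log₂(9/11) = 0.2171
H(X|Y) = 0.4099 + 0.0000 + 0.2171
  = 0.6270 bits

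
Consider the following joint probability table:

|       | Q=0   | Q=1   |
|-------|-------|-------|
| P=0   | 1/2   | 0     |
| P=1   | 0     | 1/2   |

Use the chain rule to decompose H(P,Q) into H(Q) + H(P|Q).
By the chain rule: H(P,Q) = H(Q) + H(P|Q)

Marginal P(Q) (column sums):
  P(Q=0) = 1/2 + 0 = 1/2
  P(Q=1) = 0 + 1/2 = 1/2
H(Q) = -[(1/2)·log₂(1/2) + (1/2)·log₂(1/2)]
  = 0.5000 + 0.5000
  = 1.0000 bits
H(P|Q) = -Σ P(P,Q)·log₂ P(P|Q), where P(P|Q) = P(P,Q) / P(Q)
  (cells with P(P,Q) = 0 contribute 0)
  (P=0,Q=0): P(P|Q) = (1/2)/(1/2) = 1;  -(1/2)·log₂(1) = 0.0000
  (P=1,Q=1): P(P|Q) = (1/2)/(1/2) = 1;  -(1/2)·log₂(1) = 0.0000
H(P|Q) = 0.0000 + 0.0000
  = 0.0000 bits

H(P,Q) = H(Q) + H(P|Q) = 1.0000 + 0.0000 = 1.0000 bits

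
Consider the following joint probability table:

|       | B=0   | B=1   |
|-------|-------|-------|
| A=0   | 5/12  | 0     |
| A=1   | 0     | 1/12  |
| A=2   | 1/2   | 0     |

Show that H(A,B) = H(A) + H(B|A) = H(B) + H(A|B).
Marginal P(A) (row sums):
  P(A=0) = 5/12 + 0 = 5/12
  P(A=1) = 0 + 1/12 = 1/12
  P(A=2) = 1/2 + 0 = 1/2
Marginal P(B) (column sums):
  P(B=0) = 5/12 + 0 + 1/2 = 11/12
  P(B=1) = 0 + 1/12 + 0 = 1/12

Decomposition 1: H(A) + H(B|A)
H(A) = -[(5/12)·log₂(5/12) + (1/12)·log₂(1/12) + (1/2)·log₂(1/2)]
  = 0.5263 + 0.2987 + 0.5000
  = 1.3250 bits
H(B|A) = -Σ P(A,B)·log₂ P(B|A), where P(B|A) = P(A,B) / P(A)
  (cells with P(A,B) = 0 contribute 0)
  (A=0,B=0): P(B|A) = (5/12)/(5/12) = 1;  -(5/12)·log₂(1) = 0.0000
  (A=1,B=1): P(B|A) = (1/12)/(1/12) = 1;  -(1/12)·log₂(1) = 0.0000
  (A=2,B=0): P(B|A) = (1/2)/(1/2) = 1;  -(1/2)·log₂(1) = 0.0000
H(B|A) = 0.0000 + 0.0000 + 0.0000
  = 0.0000 bits
H(A) + H(B|A) = 1.3250 + 0.0000 = 1.3250 bits

Decomposition 2: H(B) + H(A|B)
H(B) = -[(11/12)·log₂(11/12) + (1/12)·log₂(1/12)]
  = 0.1151 + 0.2987
  = 0.4138 bits
H(A|B) = -Σ P(A,B)·log₂ P(A|B), where P(A|B) = P(A,B) / P(B)
  (cells with P(A,B) = 0 contribute 0)
  (A=0,B=0): P(A|B) = (5/12)/(11/12) = 5/11;  -(5/12)·log₂(5/11) = 0.4740
  (A=1,B=1): P(A|B) = (1/12)/(1/12) = 1;  -(1/12)·log₂(1) = 0.0000
  (A=2,B=0): P(A|B) = (1/2)/(11/12) = 6/11;  -(1/2)·log₂(6/11) = 0.4372
H(A|B) = 0.4740 + 0.0000 + 0.4372
  = 0.9112 bits
H(B) + H(A|B) = 0.4138 + 0.9112 = 1.3250 bits

Direct computation of the joint entropy:
H(A,B) = -[(5/12)·log₂(5/12) + (1/12)·log₂(1/12) + (1/2)·log₂(1/2)]
  = 0.5263 + 0.2987 + 0.5000
  = 1.3250 bits

All three agree: H(A,B) = 1.3250 bits ✓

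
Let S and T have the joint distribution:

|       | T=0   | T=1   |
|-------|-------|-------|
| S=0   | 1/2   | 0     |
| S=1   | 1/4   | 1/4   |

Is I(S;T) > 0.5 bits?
Marginal P(S) (row sums):
  P(S=0) = 1/2 + 0 = 1/2
  P(S=1) = 1/4 + 1/4 = 1/2
Marginal P(T) (column sums):
  P(T=0) = 1/2 + 1/4 = 3/4
  P(T=1) = 0 + 1/4 = 1/4

H(S) = -[(1/2)·log₂(1/2) + (1/2)·log₂(1/2)]
  = 0.5000 + 0.5000
  = 1.0000 bits
H(T) = -[(3/4)·log₂(3/4) + (1/4)·log₂(1/4)]
  = 0.3113 + 0.5000
  = 0.8113 bits
H(S,T) = -[(1/2)·log₂(1/2) + (1/4)·log₂(1/4) + (1/4)·log₂(1/4)]
  = 0.5000 + 0.5000 + 0.5000
  = 1.5000 bits

I(S;T) = H(S) + H(T) - H(S,T)
  = 1.0000 + 0.8113 - 1.5000
  = 0.3113 bits

No. I(S;T) = 0.3113 bits, which is ≤ 0.5 bits.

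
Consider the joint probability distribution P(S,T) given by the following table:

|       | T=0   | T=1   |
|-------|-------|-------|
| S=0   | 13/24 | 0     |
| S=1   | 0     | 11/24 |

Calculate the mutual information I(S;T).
Marginal P(S) (row sums):
  P(S=0) = 13/24 + 0 = 13/24
  P(S=1) = 0 + 11/24 = 11/24
Marginal P(T) (column sums):
  P(T=0) = 13/24 + 0 = 13/24
  P(T=1) = 0 + 11/24 = 11/24

H(S) = -[(13/24)·log₂(13/24) + (11/24)·log₂(11/24)]
  = 0.4791 + 0.5159
  = 0.9950 bits
H(T) = -[(13/24)·log₂(13/24) + (11/24)·log₂(11/24)]
  = 0.4791 + 0.5159
  = 0.9950 bits
H(S,T) = -[(13/24)·log₂(13/24) + (11/24)·log₂(11/24)]
  = 0.4791 + 0.5159
  = 0.9950 bits

I(S;T) = H(S) + H(T) - H(S,T)
  = 0.9950 + 0.9950 - 0.9950
  = 0.9950 bits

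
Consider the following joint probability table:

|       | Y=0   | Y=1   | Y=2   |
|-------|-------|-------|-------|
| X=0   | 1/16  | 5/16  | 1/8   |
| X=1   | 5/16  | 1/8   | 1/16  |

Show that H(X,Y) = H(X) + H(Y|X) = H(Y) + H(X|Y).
Marginal P(X) (row sums):
  P(X=0) = 1/16 + 5/16 + 1/8 = 1/2
  P(X=1) = 5/16 + 1/8 + 1/16 = 1/2
Marginal P(Y) (column sums):
  P(Y=0) = 1/16 + 5/16 = 3/8
  P(Y=1) = 5/16 + 1/8 = 7/16
  P(Y=2) = 1/8 + 1/16 = 3/16

Decomposition 1: H(X) + H(Y|X)
H(X) = -[(1/2)·log₂(1/2) + (1/2)·log₂(1/2)]
  = 0.5000 + 0.5000
  = 1.0000 bits
H(Y|X) = -Σ P(X,Y)·log₂ P(Y|X), where P(Y|X) = P(X,Y) / P(X)
  (X=0,Y=0): P(Y|X) = (1/16)/(1/2) = 1/8;  -(1/16)·log₂(1/8) = 0.1875
  (X=0,Y=1): P(Y|X) = (5/16)/(1/2) = 5/8;  -(5/16)·log₂(5/8) = 0.2119
  (X=0,Y=2): P(Y|X) = (1/8)/(1/2) = 1/4;  -(1/8)·log₂(1/4) = 0.2500
  (X=1,Y=0): P(Y|X) = (5/16)/(1/2) = 5/8;  -(5/16)·log₂(5/8) = 0.2119
  (X=1,Y=1): P(Y|X) = (1/8)/(1/2) = 1/4;  -(1/8)·log₂(1/4) = 0.2500
  (X=1,Y=2): P(Y|X) = (1/16)/(1/2) = 1/8;  -(1/16)·log₂(1/8) = 0.1875
H(Y|X) = 0.1875 + 0.2119 + 0.2500 + 0.2119 + 0.2500 + 0.1875
  = 1.2988 bits
H(X) + H(Y|X) = 1.0000 + 1.2988 = 2.2988 bits

Decomposition 2: H(Y) + H(X|Y)
H(Y) = -[(3/8)·log₂(3/8) + (7/16)·log₂(7/16) + (3/16)·log₂(3/16)]
  = 0.5306 + 0.5218 + 0.4528
  = 1.5052 bits
H(X|Y) = -Σ P(X,Y)·log₂ P(X|Y), where P(X|Y) = P(X,Y) / P(Y)
  (X=0,Y=0): P(X|Y) = (1/16)/(3/8) = 1/6;  -(1/16)·log₂(1/6) = 0.1616
  (X=0,Y=1): P(X|Y) = (5/16)/(7/16) = 5/7;  -(5/16)·log₂(5/7) = 0.1517
  (X=0,Y=2): P(X|Y) = (1/8)/(3/16) = 2/3;  -(1/8)·log₂(2/3) = 0.0731
  (X=1,Y=0): P(X|Y) = (5/16)/(3/8) = 5/6;  -(5/16)·log₂(5/6) = 0.0822
  (X=1,Y=1): P(X|Y) = (1/8)/(7/16) = 2/7;  -(1/8)·log₂(2/7) = 0.2259
  (X=1,Y=2): P(X|Y) = (1/16)/(3/16) = 1/3;  -(1/16)·log₂(1/3) = 0.0991
H(X|Y) = 0.1616 + 0.1517 + 0.0731 + 0.0822 + 0.2259 + 0.0991
  = 0.7936 bits
H(Y) + H(X|Y) = 1.5052 + 0.7936 = 2.2988 bits

Direct computation of the joint entropy:
H(X,Y) = -[(1/16)·log₂(1/16) + (5/16)·log₂(5/16) + (1/8)·log₂(1/8) + (5/16)·log₂(5/16) + (1/8)·log₂(1/8) + (1/16)·log₂(1/16)]
  = 0.2500 + 0.5244 + 0.3750 + 0.5244 + 0.3750 + 0.2500
  = 2.2988 bits

All three agree: H(X,Y) = 2.2988 bits ✓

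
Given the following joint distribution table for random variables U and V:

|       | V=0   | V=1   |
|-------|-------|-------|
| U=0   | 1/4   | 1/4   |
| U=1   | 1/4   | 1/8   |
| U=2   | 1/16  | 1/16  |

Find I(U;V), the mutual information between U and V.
Marginal P(U) (row sums):
  P(U=0) = 1/4 + 1/4 = 1/2
  P(U=1) = 1/4 + 1/8 = 3/8
  P(U=2) = 1/16 + 1/16 = 1/8
Marginal P(V) (column sums):
  P(V=0) = 1/4 + 1/4 + 1/16 = 9/16
  P(V=1) = 1/4 + 1/8 + 1/16 = 7/16

H(U) = -[(1/2)·log₂(1/2) + (3/8)·log₂(3/8) + (1/8)·log₂(1/8)]
  = 0.5000 + 0.5306 + 0.3750
  = 1.4056 bits
H(V) = -[(9/16)·log₂(9/16) + (7/16)·log₂(7/16)]
  = 0.4669 + 0.5218
  = 0.9887 bits
H(U,V) = -[(1/4)·log₂(1/4) + (1/4)·log₂(1/4) + (1/4)·log₂(1/4) + (1/8)·log₂(1/8) + (1/16)·log₂(1/16) + (1/16)·log₂(1/16)]
  = 0.5000 + 0.5000 + 0.5000 + 0.3750 + 0.2500 + 0.2500
  = 2.3750 bits

I(U;V) = H(U) + H(V) - H(U,V)
  = 1.4056 + 0.9887 - 2.3750
  = 0.0193 bits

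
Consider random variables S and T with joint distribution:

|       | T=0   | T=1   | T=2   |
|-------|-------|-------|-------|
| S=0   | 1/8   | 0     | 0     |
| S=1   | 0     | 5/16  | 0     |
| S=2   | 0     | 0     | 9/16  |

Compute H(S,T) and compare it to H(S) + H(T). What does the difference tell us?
Marginal P(S) (row sums):
  P(S=0) = 1/8 + 0 + 0 = 1/8
  P(S=1) = 0 + 5/16 + 0 = 5/16
  P(S=2) = 0 + 0 + 9/16 = 9/16
Marginal P(T) (column sums):
  P(T=0) = 1/8 + 0 + 0 = 1/8
  P(T=1) = 0 + 5/16 + 0 = 5/16
  P(T=2) = 0 + 0 + 9/16 = 9/16

H(S,T) = -[(1/8)·log₂(1/8) + (5/16)·log₂(5/16) + (9/16)·log₂(9/16)]
  = 0.3750 + 0.5244 + 0.4669
  = 1.3663 bits
H(S) = -[(1/8)·log₂(1/8) + (5/16)·log₂(5/16) + (9/16)·log₂(9/16)]
  = 0.3750 + 0.5244 + 0.4669
  = 1.3663 bits
H(T) = -[(1/8)·log₂(1/8) + (5/16)·log₂(5/16) + (9/16)·log₂(9/16)]
  = 0.3750 + 0.5244 + 0.4669
  = 1.3663 bits

H(S) + H(T) = 1.3663 + 1.3663 = 2.7326 bits
Difference: H(S) + H(T) - H(S,T) = 2.7326 - 1.3663 = 1.3663 bits = I(S;T)

The difference is the mutual information; it is positive here, so S and T are dependent (knowing one reduces uncertainty about the other by 1.3663 bits).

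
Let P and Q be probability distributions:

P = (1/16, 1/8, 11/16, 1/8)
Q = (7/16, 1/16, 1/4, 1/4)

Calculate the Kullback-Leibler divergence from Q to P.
D(P||Q) = Σ P(i) log₂(P(i)/Q(i))
  i=0: (1/16) × log₂((1/16)/(7/16)) = (1/16) × log₂(1/7) = -0.1755
  i=1: (1/8) × log₂((1/8)/(1/16)) = (1/8) × log₂(2) = 0.1250
  i=2: (11/16) × log₂((11/16)/(1/4)) = (11/16) × log₂(11/4) = 1.0034
  i=3: (1/8) × log₂((1/8)/(1/4)) = (1/8) × log₂(1/2) = -0.1250
D(P||Q) = -0.1755 + 0.1250 + 1.0034 - 0.1250
  = 0.8279 bits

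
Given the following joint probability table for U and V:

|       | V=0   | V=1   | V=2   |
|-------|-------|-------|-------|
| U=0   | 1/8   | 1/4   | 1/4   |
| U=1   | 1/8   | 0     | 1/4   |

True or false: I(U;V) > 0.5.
Marginal P(U) (row sums):
  P(U=0) = 1/8 + 1/4 + 1/4 = 5/8
  P(U=1) = 1/8 + 0 + 1/4 = 3/8
Marginal P(V) (column sums):
  P(V=0) = 1/8 + 1/8 = 1/4
  P(V=1) = 1/4 + 0 = 1/4
  P(V=2) = 1/4 + 1/4 = 1/2

H(U) = -[(5/8)·log₂(5/8) + (3/8)·log₂(3/8)]
  = 0.4238 + 0.5306
  = 0.9544 bits
H(V) = -[(1/4)·log₂(1/4) + (1/4)·log₂(1/4) + (1/2)·log₂(1/2)]
  = 0.5000 + 0.5000 + 0.5000
  = 1.5000 bits
H(U,V) = -[(1/8)·log₂(1/8) + (1/4)·log₂(1/4) + (1/4)·log₂(1/4) + (1/8)·log₂(1/8) + (1/4)·log₂(1/4)]
  = 0.3750 + 0.5000 + 0.5000 + 0.3750 + 0.5000
  = 2.2500 bits

I(U;V) = H(U) + H(V) - H(U,V)
  = 0.9544 + 1.5000 - 2.2500
  = 0.2044 bits

False. I(U;V) = 0.2044 bits, which is ≤ 0.5 bits.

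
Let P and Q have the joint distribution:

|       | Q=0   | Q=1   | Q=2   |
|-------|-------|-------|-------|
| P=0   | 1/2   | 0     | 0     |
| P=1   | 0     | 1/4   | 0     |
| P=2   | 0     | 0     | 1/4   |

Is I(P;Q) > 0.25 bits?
Marginal P(P) (row sums):
  P(P=0) = 1/2 + 0 + 0 = 1/2
  P(P=1) = 0 + 1/4 + 0 = 1/4
  P(P=2) = 0 + 0 + 1/4 = 1/4
Marginal P(Q) (column sums):
  P(Q=0) = 1/2 + 0 + 0 = 1/2
  P(Q=1) = 0 + 1/4 + 0 = 1/4
  P(Q=2) = 0 + 0 + 1/4 = 1/4

H(P) = -[(1/2)·log₂(1/2) + (1/4)·log₂(1/4) + (1/4)·log₂(1/4)]
  = 0.5000 + 0.5000 + 0.5000
  = 1.5000 bits
H(Q) = -[(1/2)·log₂(1/2) + (1/4)·log₂(1/4) + (1/4)·log₂(1/4)]
  = 0.5000 + 0.5000 + 0.5000
  = 1.5000 bits
H(P,Q) = -[(1/2)·log₂(1/2) + (1/4)·log₂(1/4) + (1/4)·log₂(1/4)]
  = 0.5000 + 0.5000 + 0.5000
  = 1.5000 bits

I(P;Q) = H(P) + H(Q) - H(P,Q)
  = 1.5000 + 1.5000 - 1.5000
  = 1.5000 bits

Yes. I(P;Q) = 1.5000 bits, which is > 0.25 bits.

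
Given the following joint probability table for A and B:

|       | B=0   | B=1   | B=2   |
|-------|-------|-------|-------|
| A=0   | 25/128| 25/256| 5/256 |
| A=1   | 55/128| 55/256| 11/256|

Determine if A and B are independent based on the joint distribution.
Marginal P(A) (row sums):
  P(A=0) = 25/128 + 25/256 + 5/256 = 5/16
  P(A=1) = 55/128 + 55/256 + 11/256 = 11/16
Marginal P(B) (column sums):
  P(B=0) = 25/128 + 55/128 = 5/8
  P(B=1) = 25/256 + 55/256 = 5/16
  P(B=2) = 5/256 + 11/256 = 1/16

A and B are independent iff P(A=i,B=j) = P(A=i)·P(B=j) for every cell.
  P(A=0)·P(B=0) = 5/16 × 5/8 = 25/128 = P(A=0,B=0) ✓
  P(A=0)·P(B=1) = 5/16 × 5/16 = 25/256 = P(A=0,B=1) ✓
  P(A=0)·P(B=2) = 5/16 × 1/16 = 5/256 = P(A=0,B=2) ✓
  P(A=1)·P(B=0) = 11/16 × 5/8 = 55/128 = P(A=1,B=0) ✓
  P(A=1)·P(B=1) = 11/16 × 5/16 = 55/256 = P(A=1,B=1) ✓
  P(A=1)·P(B=2) = 11/16 × 1/16 = 11/256 = P(A=1,B=2) ✓

Yes, A and B are independent: every cell factors, so I(A;B) = 0 bits.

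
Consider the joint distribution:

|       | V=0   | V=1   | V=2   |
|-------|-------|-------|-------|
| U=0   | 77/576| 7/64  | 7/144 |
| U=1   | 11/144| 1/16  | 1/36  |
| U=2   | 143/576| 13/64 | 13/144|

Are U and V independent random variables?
Marginal P(U) (row sums):
  P(U=0) = 77/576 + 7/64 + 7/144 = 7/24
  P(U=1) = 11/144 + 1/16 + 1/36 = 1/6
  P(U=2) = 143/576 + 13/64 + 13/144 = 13/24
Marginal P(V) (column sums):
  P(V=0) = 77/576 + 11/144 + 143/576 = 11/24
  P(V=1) = 7/64 + 1/16 + 13/64 = 3/8
  P(V=2) = 7/144 + 1/36 + 13/144 = 1/6

U and V are independent iff P(U=i,V=j) = P(U=i)·P(V=j) for every cell.
  P(U=0)·P(V=0) = 7/24 × 11/24 = 77/576 = P(U=0,V=0) ✓
  P(U=0)·P(V=1) = 7/24 × 3/8 = 7/64 = P(U=0,V=1) ✓
  P(U=0)·P(V=2) = 7/24 × 1/6 = 7/144 = P(U=0,V=2) ✓
  P(U=1)·P(V=0) = 1/6 × 11/24 = 11/144 = P(U=1,V=0) ✓
  P(U=1)·P(V=1) = 1/6 × 3/8 = 1/16 = P(U=1,V=1) ✓
  P(U=1)·P(V=2) = 1/6 × 1/6 = 1/36 = P(U=1,V=2) ✓
  P(U=2)·P(V=0) = 13/24 × 11/24 = 143/576 = P(U=2,V=0) ✓
  P(U=2)·P(V=1) = 13/24 × 3/8 = 13/64 = P(U=2,V=1) ✓
  P(U=2)·P(V=2) = 13/24 × 1/6 = 13/144 = P(U=2,V=2) ✓

Yes, U and V are independent: every cell factors, so I(U;V) = 0 bits.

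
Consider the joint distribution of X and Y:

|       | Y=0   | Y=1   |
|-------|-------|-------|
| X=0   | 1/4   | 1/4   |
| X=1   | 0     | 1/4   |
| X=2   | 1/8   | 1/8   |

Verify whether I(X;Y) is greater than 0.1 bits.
Marginal P(X) (row sums):
  P(X=0) = 1/4 + 1/4 = 1/2
  P(X=1) = 0 + 1/4 = 1/4
  P(X=2) = 1/8 + 1/8 = 1/4
Marginal P(Y) (column sums):
  P(Y=0) = 1/4 + 0 + 1/8 = 3/8
  P(Y=1) = 1/4 + 1/4 + 1/8 = 5/8

H(X) = -[(1/2)·log₂(1/2) + (1/4)·log₂(1/4) + (1/4)·log₂(1/4)]
  = 0.5000 + 0.5000 + 0.5000
  = 1.5000 bits
H(Y) = -[(3/8)·log₂(3/8) + (5/8)·log₂(5/8)]
  = 0.5306 + 0.4238
  = 0.9544 bits
H(X,Y) = -[(1/4)·log₂(1/4) + (1/4)·log₂(1/4) + (1/4)·log₂(1/4) + (1/8)·log₂(1/8) + (1/8)·log₂(1/8)]
  = 0.5000 + 0.5000 + 0.5000 + 0.3750 + 0.3750
  = 2.2500 bits

I(X;Y) = H(X) + H(Y) - H(X,Y)
  = 1.5000 + 0.9544 - 2.2500
  = 0.2044 bits

Yes. I(X;Y) = 0.2044 bits, which is > 0.1 bits.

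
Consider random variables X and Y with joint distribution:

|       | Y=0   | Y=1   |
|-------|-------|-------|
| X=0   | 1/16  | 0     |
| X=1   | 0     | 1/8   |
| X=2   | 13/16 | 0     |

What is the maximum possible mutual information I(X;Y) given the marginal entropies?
The upper bound on mutual information is I(X;Y) ≤ min(H(X), H(Y)).

Marginal P(X) (row sums):
  P(X=0) = 1/16 + 0 = 1/16
  P(X=1) = 0 + 1/8 = 1/8
  P(X=2) = 13/16 + 0 = 13/16
Marginal P(Y) (column sums):
  P(Y=0) = 1/16 + 0 + 13/16 = 7/8
  P(Y=1) = 0 + 1/8 + 0 = 1/8

H(X) = -[(1/16)·log₂(1/16) + (1/8)·log₂(1/8) + (13/16)·log₂(13/16)]
  = 0.2500 + 0.3750 + 0.2434
  = 0.8684 bits
H(Y) = -[(7/8)·log₂(7/8) + (1/8)·log₂(1/8)]
  = 0.1686 + 0.3750
  = 0.5436 bits

Maximum possible I(X;Y) = min(0.8684, 0.5436) = 0.5436 bits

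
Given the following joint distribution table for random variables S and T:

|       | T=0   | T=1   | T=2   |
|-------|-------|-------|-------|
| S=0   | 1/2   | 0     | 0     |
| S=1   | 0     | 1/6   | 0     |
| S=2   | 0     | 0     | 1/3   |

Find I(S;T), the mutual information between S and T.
Marginal P(S) (row sums):
  P(S=0) = 1/2 + 0 + 0 = 1/2
  P(S=1) = 0 + 1/6 + 0 = 1/6
  P(S=2) = 0 + 0 + 1/3 = 1/3
Marginal P(T) (column sums):
  P(T=0) = 1/2 + 0 + 0 = 1/2
  P(T=1) = 0 + 1/6 + 0 = 1/6
  P(T=2) = 0 + 0 + 1/3 = 1/3

H(S) = -[(1/2)·log₂(1/2) + (1/6)·log₂(1/6) + (1/3)·log₂(1/3)]
  = 0.5000 + 0.4308 + 0.5283
  = 1.4591 bits
H(T) = -[(1/2)·log₂(1/2) + (1/6)·log₂(1/6) + (1/3)·log₂(1/3)]
  = 0.5000 + 0.4308 + 0.5283
  = 1.4591 bits
H(S,T) = -[(1/2)·log₂(1/2) + (1/6)·log₂(1/6) + (1/3)·log₂(1/3)]
  = 0.5000 + 0.4308 + 0.5283
  = 1.4591 bits

I(S;T) = H(S) + H(T) - H(S,T)
  = 1.4591 + 1.4591 - 1.4591
  = 1.4591 bits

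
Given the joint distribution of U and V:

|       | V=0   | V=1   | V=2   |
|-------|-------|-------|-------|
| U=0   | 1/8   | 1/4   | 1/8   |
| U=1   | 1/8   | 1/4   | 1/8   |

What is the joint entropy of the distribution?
H(U,V) = -Σ P(U,V) log₂ P(U,V), summed over the non-zero cells:
H(U,V) = -[(1/8)·log₂(1/8) + (1/4)·log₂(1/4) + (1/8)·log₂(1/8) + (1/8)·log₂(1/8) + (1/4)·log₂(1/4) + (1/8)·log₂(1/8)]
  = 0.3750 + 0.5000 + 0.3750 + 0.3750 + 0.5000 + 0.3750
  = 2.5000 bits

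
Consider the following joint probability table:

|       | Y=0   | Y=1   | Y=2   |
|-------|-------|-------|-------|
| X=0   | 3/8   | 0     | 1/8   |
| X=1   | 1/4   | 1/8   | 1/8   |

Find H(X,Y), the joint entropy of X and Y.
H(X,Y) = -Σ P(X,Y) log₂ P(X,Y), summed over the non-zero cells:
H(X,Y) = -[(3/8)·log₂(3/8) + (1/8)·log₂(1/8) + (1/4)·log₂(1/4) + (1/8)·log₂(1/8) + (1/8)·log₂(1/8)]
  = 0.5306 + 0.3750 + 0.5000 + 0.3750 + 0.3750
  = 2.1556 bits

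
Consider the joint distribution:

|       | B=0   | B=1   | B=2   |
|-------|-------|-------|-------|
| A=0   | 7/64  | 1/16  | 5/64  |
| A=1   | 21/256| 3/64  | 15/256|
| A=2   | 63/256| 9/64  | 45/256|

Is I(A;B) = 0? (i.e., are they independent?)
Marginal P(A) (row sums):
  P(A=0) = 7/64 + 1/16 + 5/64 = 1/4
  P(A=1) = 21/256 + 3/64 + 15/256 = 3/16
  P(A=2) = 63/256 + 9/64 + 45/256 = 9/16
Marginal P(B) (column sums):
  P(B=0) = 7/64 + 21/256 + 63/256 = 7/16
  P(B=1) = 1/16 + 3/64 + 9/64 = 1/4
  P(B=2) = 5/64 + 15/256 + 45/256 = 5/16

A and B are independent iff P(A=i,B=j) = P(A=i)·P(B=j) for every cell.
  P(A=0)·P(B=0) = 1/4 × 7/16 = 7/64 = P(A=0,B=0) ✓
  P(A=0)·P(B=1) = 1/4 × 1/4 = 1/16 = P(A=0,B=1) ✓
  P(A=0)·P(B=2) = 1/4 × 5/16 = 5/64 = P(A=0,B=2) ✓
  P(A=1)·P(B=0) = 3/16 × 7/16 = 21/256 = P(A=1,B=0) ✓
  P(A=1)·P(B=1) = 3/16 × 1/4 = 3/64 = P(A=1,B=1) ✓
  P(A=1)·P(B=2) = 3/16 × 5/16 = 15/256 = P(A=1,B=2) ✓
  P(A=2)·P(B=0) = 9/16 × 7/16 = 63/256 = P(A=2,B=0) ✓
  P(A=2)·P(B=1) = 9/16 × 1/4 = 9/64 = P(A=2,B=1) ✓
  P(A=2)·P(B=2) = 9/16 × 5/16 = 45/256 = P(A=2,B=2) ✓

Yes, A and B are independent: every cell factors, so I(A;B) = 0 bits.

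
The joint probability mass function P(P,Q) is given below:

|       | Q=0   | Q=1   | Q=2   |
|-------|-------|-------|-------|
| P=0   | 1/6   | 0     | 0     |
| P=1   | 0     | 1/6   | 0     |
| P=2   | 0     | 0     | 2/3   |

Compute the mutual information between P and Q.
Marginal P(P) (row sums):
  P(P=0) = 1/6 + 0 + 0 = 1/6
  P(P=1) = 0 + 1/6 + 0 = 1/6
  P(P=2) = 0 + 0 + 2/3 = 2/3
Marginal P(Q) (column sums):
  P(Q=0) = 1/6 + 0 + 0 = 1/6
  P(Q=1) = 0 + 1/6 + 0 = 1/6
  P(Q=2) = 0 + 0 + 2/3 = 2/3

H(P) = -[(1/6)·log₂(1/6) + (1/6)·log₂(1/6) + (2/3)·log₂(2/3)]
  = 0.4308 + 0.4308 + 0.3900
  = 1.2516 bits
H(Q) = -[(1/6)·log₂(1/6) + (1/6)·log₂(1/6) + (2/3)·log₂(2/3)]
  = 0.4308 + 0.4308 + 0.3900
  = 1.2516 bits
H(P,Q) = -[(1/6)·log₂(1/6) + (1/6)·log₂(1/6) + (2/3)·log₂(2/3)]
  = 0.4308 + 0.4308 + 0.3900
  = 1.2516 bits

I(P;Q) = H(P) + H(Q) - H(P,Q)
  = 1.2516 + 1.2516 - 1.2516
  = 1.2516 bits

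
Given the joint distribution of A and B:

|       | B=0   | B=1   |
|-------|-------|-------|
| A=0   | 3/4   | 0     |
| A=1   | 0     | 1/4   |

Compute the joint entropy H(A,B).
H(A,B) = -Σ P(A,B) log₂ P(A,B), summed over the non-zero cells:
H(A,B) = -[(3/4)·log₂(3/4) + (1/4)·log₂(1/4)]
  = 0.3113 + 0.5000
  = 0.8113 bits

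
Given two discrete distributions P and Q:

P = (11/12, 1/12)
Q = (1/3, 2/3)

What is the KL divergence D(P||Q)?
D(P||Q) = Σ P(i) log₂(P(i)/Q(i))
  i=0: (11/12) × log₂((11/12)/(1/3)) = (11/12) × log₂(11/4) = 1.3378
  i=1: (1/12) × log₂((1/12)/(2/3)) = (1/12) × log₂(1/8) = -0.2500
D(P||Q) = 1.3378 - 0.2500
  = 1.0878 bits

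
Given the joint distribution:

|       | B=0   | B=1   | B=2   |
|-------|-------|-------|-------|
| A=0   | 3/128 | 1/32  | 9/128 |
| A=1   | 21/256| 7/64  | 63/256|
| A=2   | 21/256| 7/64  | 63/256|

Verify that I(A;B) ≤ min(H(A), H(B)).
Marginal P(A) (row sums):
  P(A=0) = 3/128 + 1/32 + 9/128 = 1/8
  P(A=1) = 21/256 + 7/64 + 63/256 = 7/16
  P(A=2) = 21/256 + 7/64 + 63/256 = 7/16
Marginal P(B) (column sums):
  P(B=0) = 3/128 + 21/256 + 21/256 = 3/16
  P(B=1) = 1/32 + 7/64 + 7/64 = 1/4
  P(B=2) = 9/128 + 63/256 + 63/256 = 9/16

H(A) = -[(1/8)·log₂(1/8) + (7/16)·log₂(7/16) + (7/16)·log₂(7/16)]
  = 0.3750 + 0.5218 + 0.5218
  = 1.4186 bits
H(B) = -[(3/16)·log₂(3/16) + (1/4)·log₂(1/4) + (9/16)·log₂(9/16)]
  = 0.4528 + 0.5000 + 0.4669
  = 1.4197 bits
H(A,B) = -[(3/128)·log₂(3/128) + (1/32)·log₂(1/32) + (9/128)·log₂(9/128) + (21/256)·log₂(21/256) + (7/64)·log₂(7/64) + (63/256)·log₂(63/256) + (21/256)·log₂(21/256) + (7/64)·log₂(7/64) + (63/256)·log₂(63/256)]
  = 0.1269 + 0.1563 + 0.2693 + 0.2959 + 0.3492 + 0.4978 + 0.2959 + 0.3492 + 0.4978
  = 2.8383 bits

I(A;B) = H(A) + H(B) - H(A,B)
  = 1.4186 + 1.4197 - 2.8383
  = 0.0000 bits

min(H(A), H(B)) = min(1.4186, 1.4197) = 1.4186 bits
Since 0.0000 ≤ 1.4186, the bound is satisfied ✓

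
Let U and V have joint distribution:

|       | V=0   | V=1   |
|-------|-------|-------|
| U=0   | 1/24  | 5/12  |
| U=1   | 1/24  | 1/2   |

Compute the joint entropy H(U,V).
H(U,V) = -Σ P(U,V) log₂ P(U,V), summed over the non-zero cells:
H(U,V) = -[(1/24)·log₂(1/24) + (5/12)·log₂(5/12) + (1/24)·log₂(1/24) + (1/2)·log₂(1/2)]
  = 0.1910 + 0.5263 + 0.1910 + 0.5000
  = 1.4083 bits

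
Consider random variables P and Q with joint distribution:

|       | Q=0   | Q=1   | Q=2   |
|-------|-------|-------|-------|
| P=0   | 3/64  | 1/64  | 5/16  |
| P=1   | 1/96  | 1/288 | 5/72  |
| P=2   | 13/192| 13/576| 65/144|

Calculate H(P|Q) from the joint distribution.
Marginal P(Q) (column sums):
  P(Q=0) = 3/64 + 1/96 + 13/192 = 1/8
  P(Q=1) = 1/64 + 1/288 + 13/576 = 1/24
  P(Q=2) = 5/16 + 5/72 + 65/144 = 5/6

H(P|Q) = -Σ P(P,Q)·log₂ P(P|Q), where P(P|Q) = P(P,Q) / P(Q)
  (P=0,Q=0): P(P|Q) = (3/64)/(1/8) = 3/8;  -(3/64)·log₂(3/8) = 0.0663
  (P=0,Q=1): P(P|Q) = (1/64)/(1/24) = 3/8;  -(1/64)·log₂(3/8) = 0.0221
  (P=0,Q=2): P(P|Q) = (5/16)/(5/6) = 3/8;  -(5/16)·log₂(3/8) = 0.4422
  (P=1,Q=0): P(P|Q) = (1/96)/(1/8) = 1/12;  -(1/96)·log₂(1/12) = 0.0373
  (P=1,Q=1): P(P|Q) = (1/288)/(1/24) = 1/12;  -(1/288)·log₂(1/12) = 0.0124
  (P=1,Q=2): P(P|Q) = (5/72)/(5/6) = 1/12;  -(5/72)·log₂(1/12) = 0.2490
  (P=2,Q=0): P(P|Q) = (13/192)/(1/8) = 13/24;  -(13/192)·log₂(13/24) = 0.0599
  (P=2,Q=1): P(P|Q) = (13/576)/(1/24) = 13/24;  -(13/576)·log₂(13/24) = 0.0200
  (P=2,Q=2): P(P|Q) = (65/144)/(5/6) = 13/24;  -(65/144)·log₂(13/24) = 0.3993
H(P|Q) = 0.0663 + 0.0221 + 0.4422 + 0.0373 + 0.0124 + 0.2490 + 0.0599 + 0.0200 + 0.3993
  = 1.3085 bits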